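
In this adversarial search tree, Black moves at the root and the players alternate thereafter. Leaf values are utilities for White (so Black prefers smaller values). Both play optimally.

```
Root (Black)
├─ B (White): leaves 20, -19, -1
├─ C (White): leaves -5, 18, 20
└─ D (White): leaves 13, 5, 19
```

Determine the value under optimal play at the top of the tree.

B (White): max(20, -19, -1) = 20
C (White): max(-5, 18, 20) = 20
D (White): max(13, 5, 19) = 19
Root (Black): min(20, 20, 19) = 19

19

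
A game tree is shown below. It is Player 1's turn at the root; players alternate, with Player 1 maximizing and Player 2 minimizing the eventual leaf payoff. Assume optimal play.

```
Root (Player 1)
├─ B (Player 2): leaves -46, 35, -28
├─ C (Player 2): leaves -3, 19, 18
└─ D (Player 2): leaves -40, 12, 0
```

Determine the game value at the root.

-3

B (Player 2): min(-46, 35, -28) = -46
C (Player 2): min(-3, 19, 18) = -3
D (Player 2): min(-40, 12, 0) = -40
Root (Player 1): max(-46, -3, -40) = -3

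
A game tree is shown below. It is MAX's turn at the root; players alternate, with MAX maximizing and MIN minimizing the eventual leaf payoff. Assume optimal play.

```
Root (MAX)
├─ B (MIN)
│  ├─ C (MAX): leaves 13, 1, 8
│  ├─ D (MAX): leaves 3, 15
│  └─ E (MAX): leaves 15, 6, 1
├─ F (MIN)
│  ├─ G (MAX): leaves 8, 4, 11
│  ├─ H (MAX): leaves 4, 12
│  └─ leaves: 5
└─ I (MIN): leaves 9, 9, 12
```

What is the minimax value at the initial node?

13

C (MAX): max(13, 1, 8) = 13
D (MAX): max(3, 15) = 15
E (MAX): max(15, 6, 1) = 15
B (MIN): min(13, 15, 15) = 13
G (MAX): max(8, 4, 11) = 11
H (MAX): max(4, 12) = 12
F (MIN): min(11, 12, 5) = 5
I (MIN): min(9, 9, 12) = 9
Root (MAX): max(13, 5, 9) = 13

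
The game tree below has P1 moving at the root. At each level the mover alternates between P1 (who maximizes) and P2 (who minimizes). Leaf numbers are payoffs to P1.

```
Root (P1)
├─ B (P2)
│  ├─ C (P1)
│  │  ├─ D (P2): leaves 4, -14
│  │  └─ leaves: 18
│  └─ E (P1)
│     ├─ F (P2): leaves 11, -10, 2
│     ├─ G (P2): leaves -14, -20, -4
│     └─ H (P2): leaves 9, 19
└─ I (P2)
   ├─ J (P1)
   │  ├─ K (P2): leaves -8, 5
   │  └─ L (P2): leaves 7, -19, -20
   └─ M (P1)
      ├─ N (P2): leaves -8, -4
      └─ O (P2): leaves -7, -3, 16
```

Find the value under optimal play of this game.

9

D (P2): min(4, -14) = -14
C (P1): max(-14, 18) = 18
F (P2): min(11, -10, 2) = -10
G (P2): min(-14, -20, -4) = -20
H (P2): min(9, 19) = 9
E (P1): max(-10, -20, 9) = 9
B (P2): min(18, 9) = 9
K (P2): min(-8, 5) = -8
L (P2): min(7, -19, -20) = -20
J (P1): max(-8, -20) = -8
N (P2): min(-8, -4) = -8
O (P2): min(-7, -3, 16) = -7
M (P1): max(-8, -7) = -7
I (P2): min(-8, -7) = -8
Root (P1): max(9, -8) = 9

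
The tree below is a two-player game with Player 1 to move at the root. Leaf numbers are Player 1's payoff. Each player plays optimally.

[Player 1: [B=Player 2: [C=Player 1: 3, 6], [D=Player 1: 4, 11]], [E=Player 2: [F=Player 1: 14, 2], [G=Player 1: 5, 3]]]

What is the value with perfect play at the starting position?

C (Player 1): max(3, 6) = 6
D (Player 1): max(4, 11) = 11
B (Player 2): min(6, 11) = 6
F (Player 1): max(14, 2) = 14
G (Player 1): max(5, 3) = 5
E (Player 2): min(14, 5) = 5
Root (Player 1): max(6, 5) = 6

6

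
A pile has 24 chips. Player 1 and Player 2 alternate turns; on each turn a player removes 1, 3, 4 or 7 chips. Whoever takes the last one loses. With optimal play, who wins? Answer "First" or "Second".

First

W/L table (W = player to move can force a win):
i:   0  1  2  3  4  5  6  7  8  9 10 11 12 13 14 15 16 17 18 19 20 21 22 23 24
     W  L  W  L  W  W  W  W  W  L  W  L  W  W  W  W  W  L  W  L  W  W  W  W  W
Position 24 is W, so the first player wins.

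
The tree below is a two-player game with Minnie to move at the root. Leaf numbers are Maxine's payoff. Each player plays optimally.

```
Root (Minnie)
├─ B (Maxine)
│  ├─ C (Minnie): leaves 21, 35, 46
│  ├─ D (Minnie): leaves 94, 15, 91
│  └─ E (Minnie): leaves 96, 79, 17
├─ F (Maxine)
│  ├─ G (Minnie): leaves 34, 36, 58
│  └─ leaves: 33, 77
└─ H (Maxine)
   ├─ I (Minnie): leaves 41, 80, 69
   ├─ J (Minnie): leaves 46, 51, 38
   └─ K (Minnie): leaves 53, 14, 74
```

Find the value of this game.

C (Minnie): min(21, 35, 46) = 21
D (Minnie): min(94, 15, 91) = 15
E (Minnie): min(96, 79, 17) = 17
B (Maxine): max(21, 15, 17) = 21
G (Minnie): min(34, 36, 58) = 34
F (Maxine): max(34, 33, 77) = 77
I (Minnie): min(41, 80, 69) = 41
J (Minnie): min(46, 51, 38) = 38
K (Minnie): min(53, 14, 74) = 14
H (Maxine): max(41, 38, 14) = 41
Root (Minnie): min(21, 77, 41) = 21

21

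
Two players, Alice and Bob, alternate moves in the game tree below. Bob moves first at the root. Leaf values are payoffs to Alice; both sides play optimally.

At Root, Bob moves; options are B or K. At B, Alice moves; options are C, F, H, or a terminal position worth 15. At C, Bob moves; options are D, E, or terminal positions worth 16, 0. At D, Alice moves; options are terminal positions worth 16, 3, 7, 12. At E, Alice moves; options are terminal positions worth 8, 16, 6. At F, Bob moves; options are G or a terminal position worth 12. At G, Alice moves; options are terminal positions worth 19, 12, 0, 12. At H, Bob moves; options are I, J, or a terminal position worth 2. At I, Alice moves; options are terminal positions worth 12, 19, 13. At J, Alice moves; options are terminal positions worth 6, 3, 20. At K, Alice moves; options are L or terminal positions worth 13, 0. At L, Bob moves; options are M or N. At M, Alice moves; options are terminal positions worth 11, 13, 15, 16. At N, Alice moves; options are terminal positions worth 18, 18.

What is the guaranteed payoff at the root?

15

D (Alice): max(16, 3, 7, 12) = 16
E (Alice): max(8, 16, 6) = 16
C (Bob): min(16, 16, 16, 0) = 0
G (Alice): max(19, 12, 0, 12) = 19
F (Bob): min(19, 12) = 12
I (Alice): max(12, 19, 13) = 19
J (Alice): max(6, 3, 20) = 20
H (Bob): min(19, 20, 2) = 2
B (Alice): max(0, 12, 2, 15) = 15
M (Alice): max(11, 13, 15, 16) = 16
N (Alice): max(18, 18) = 18
L (Bob): min(16, 18) = 16
K (Alice): max(16, 13, 0) = 16
Root (Bob): min(15, 16) = 15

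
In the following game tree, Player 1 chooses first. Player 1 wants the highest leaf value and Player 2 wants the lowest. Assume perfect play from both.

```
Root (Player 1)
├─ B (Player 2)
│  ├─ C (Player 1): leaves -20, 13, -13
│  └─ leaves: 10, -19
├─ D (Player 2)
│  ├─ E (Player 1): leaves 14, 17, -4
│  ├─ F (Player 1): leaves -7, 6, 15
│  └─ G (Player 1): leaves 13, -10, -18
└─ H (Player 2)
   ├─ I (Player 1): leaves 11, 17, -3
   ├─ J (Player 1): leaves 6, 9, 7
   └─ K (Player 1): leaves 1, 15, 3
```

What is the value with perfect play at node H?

9

I: max(11, 17, -3) = 17
J: max(6, 9, 7) = 9
K: max(1, 15, 3) = 15
H: min(17, 9, 15) = 9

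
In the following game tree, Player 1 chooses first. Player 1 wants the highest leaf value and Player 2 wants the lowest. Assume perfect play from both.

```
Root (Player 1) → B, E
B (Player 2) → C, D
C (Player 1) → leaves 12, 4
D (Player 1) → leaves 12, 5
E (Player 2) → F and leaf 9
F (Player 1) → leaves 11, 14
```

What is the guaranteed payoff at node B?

C: max(12, 4) = 12
D: max(12, 5) = 12
B: min(12, 12) = 12

12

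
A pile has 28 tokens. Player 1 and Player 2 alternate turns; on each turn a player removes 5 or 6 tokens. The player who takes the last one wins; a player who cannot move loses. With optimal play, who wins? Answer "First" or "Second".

i:   0  1  2  3  4  5  6  7  8  9 10 11 12 13 14 15 16 17 18 19 20 21 22 23 24 25 26 27 28
     L  L  L  L  L  W  W  W  W  W  W  L  L  L  L  L  W  W  W  W  W  W  L  L  L  L  L  W  W
Position 28 is W, so the first player wins.

First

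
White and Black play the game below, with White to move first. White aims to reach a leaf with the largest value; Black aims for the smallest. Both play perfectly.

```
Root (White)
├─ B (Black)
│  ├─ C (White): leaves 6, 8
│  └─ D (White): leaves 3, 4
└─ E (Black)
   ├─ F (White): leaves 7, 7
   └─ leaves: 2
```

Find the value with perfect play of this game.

4

C (White): max(6, 8) = 8
D (White): max(3, 4) = 4
B (Black): min(8, 4) = 4
F (White): max(7, 7) = 7
E (Black): min(7, 2) = 2
Root (White): max(4, 2) = 4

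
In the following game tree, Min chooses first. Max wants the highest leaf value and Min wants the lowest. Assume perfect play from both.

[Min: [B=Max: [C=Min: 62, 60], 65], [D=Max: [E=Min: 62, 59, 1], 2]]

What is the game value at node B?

65

C: min(62, 60) = 60
B: max(60, 65) = 65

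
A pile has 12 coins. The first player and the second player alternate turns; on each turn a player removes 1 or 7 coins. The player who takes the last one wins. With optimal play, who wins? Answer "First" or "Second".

Compute winning (W) and losing (L) positions by backward induction:
i:   0  1  2  3  4  5  6  7  8  9 10 11 12
     L  W  L  W  L  W  L  W  L  W  L  W  L
Position 12 is L, so the second player wins.

Second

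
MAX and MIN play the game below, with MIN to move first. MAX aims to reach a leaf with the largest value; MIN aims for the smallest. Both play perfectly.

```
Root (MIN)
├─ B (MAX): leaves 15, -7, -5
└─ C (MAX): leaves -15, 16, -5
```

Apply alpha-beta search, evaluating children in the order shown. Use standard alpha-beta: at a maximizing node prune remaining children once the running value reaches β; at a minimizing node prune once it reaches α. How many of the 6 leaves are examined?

5

B [α=-∞,β=+∞]: v=15
C [α=-∞,β=15]: v=16 after child 2 ≥ β → β-cutoff, skip 1
Root [α=-∞,β=+∞]: v=15
Leaves evaluated: 5 of 6.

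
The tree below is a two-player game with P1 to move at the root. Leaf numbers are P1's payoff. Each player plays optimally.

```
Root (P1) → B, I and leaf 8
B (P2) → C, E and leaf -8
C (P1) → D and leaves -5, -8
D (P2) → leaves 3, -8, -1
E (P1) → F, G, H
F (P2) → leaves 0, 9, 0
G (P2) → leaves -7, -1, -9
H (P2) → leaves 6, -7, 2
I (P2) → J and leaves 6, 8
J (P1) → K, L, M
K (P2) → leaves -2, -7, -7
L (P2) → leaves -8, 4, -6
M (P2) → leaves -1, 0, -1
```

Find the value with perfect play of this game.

8

D (P2): min(3, -8, -1) = -8
C (P1): max(-8, -5, -8) = -5
F (P2): min(0, 9, 0) = 0
G (P2): min(-7, -1, -9) = -9
H (P2): min(6, -7, 2) = -7
E (P1): max(0, -9, -7) = 0
B (P2): min(-5, 0, -8) = -8
K (P2): min(-2, -7, -7) = -7
L (P2): min(-8, 4, -6) = -8
M (P2): min(-1, 0, -1) = -1
J (P1): max(-7, -8, -1) = -1
I (P2): min(-1, 6, 8) = -1
Root (P1): max(-8, -1, 8) = 8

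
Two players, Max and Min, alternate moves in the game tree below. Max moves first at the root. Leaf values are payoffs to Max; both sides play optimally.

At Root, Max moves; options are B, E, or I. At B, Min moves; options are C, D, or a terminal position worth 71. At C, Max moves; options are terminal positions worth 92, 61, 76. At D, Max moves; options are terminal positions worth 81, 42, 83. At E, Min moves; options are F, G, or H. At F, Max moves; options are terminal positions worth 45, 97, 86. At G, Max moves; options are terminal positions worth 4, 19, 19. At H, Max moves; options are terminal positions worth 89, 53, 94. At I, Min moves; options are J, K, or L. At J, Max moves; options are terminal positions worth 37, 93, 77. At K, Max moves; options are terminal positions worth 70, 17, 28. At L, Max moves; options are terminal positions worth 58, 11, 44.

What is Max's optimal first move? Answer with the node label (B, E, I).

B

C (Max): max(92, 61, 76) = 92
D (Max): max(81, 42, 83) = 83
B (Min): min(92, 83, 71) = 71
F (Max): max(45, 97, 86) = 97
G (Max): max(4, 19, 19) = 19
H (Max): max(89, 53, 94) = 94
E (Min): min(97, 19, 94) = 19
J (Max): max(37, 93, 77) = 93
K (Max): max(70, 17, 28) = 70
L (Max): max(58, 11, 44) = 58
I (Min): min(93, 70, 58) = 58
Root (Max): max(71, 19, 58) = 71
Max picks the child with the highest value: B (value 71).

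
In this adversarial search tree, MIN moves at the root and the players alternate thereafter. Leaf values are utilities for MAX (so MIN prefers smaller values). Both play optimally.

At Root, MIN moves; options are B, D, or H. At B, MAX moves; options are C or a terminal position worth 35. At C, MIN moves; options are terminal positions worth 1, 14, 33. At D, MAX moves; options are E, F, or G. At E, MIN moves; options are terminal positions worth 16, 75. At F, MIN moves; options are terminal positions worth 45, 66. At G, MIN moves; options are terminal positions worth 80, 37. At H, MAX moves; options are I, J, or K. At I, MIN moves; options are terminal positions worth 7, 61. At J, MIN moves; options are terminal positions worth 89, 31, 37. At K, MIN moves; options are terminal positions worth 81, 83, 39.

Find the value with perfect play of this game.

35

C (MIN): min(1, 14, 33) = 1
B (MAX): max(1, 35) = 35
E (MIN): min(16, 75) = 16
F (MIN): min(45, 66) = 45
G (MIN): min(80, 37) = 37
D (MAX): max(16, 45, 37) = 45
I (MIN): min(7, 61) = 7
J (MIN): min(89, 31, 37) = 31
K (MIN): min(81, 83, 39) = 39
H (MAX): max(7, 31, 39) = 39
Root (MIN): min(35, 45, 39) = 35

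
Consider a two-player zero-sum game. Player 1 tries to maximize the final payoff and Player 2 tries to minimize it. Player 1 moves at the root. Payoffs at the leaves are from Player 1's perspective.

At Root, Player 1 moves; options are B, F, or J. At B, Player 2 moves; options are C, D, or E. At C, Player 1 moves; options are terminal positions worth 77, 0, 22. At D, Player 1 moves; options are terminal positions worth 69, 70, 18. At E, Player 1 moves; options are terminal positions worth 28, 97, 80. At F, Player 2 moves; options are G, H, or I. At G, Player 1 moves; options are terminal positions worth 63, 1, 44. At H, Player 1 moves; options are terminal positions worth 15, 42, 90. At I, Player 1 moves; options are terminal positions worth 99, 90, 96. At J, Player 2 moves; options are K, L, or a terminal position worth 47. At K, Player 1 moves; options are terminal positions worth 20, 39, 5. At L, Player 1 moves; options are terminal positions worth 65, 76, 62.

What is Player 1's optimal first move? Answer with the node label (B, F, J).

C (Player 1): max(77, 0, 22) = 77
D (Player 1): max(69, 70, 18) = 70
E (Player 1): max(28, 97, 80) = 97
B (Player 2): min(77, 70, 97) = 70
G (Player 1): max(63, 1, 44) = 63
H (Player 1): max(15, 42, 90) = 90
I (Player 1): max(99, 90, 96) = 99
F (Player 2): min(63, 90, 99) = 63
K (Player 1): max(20, 39, 5) = 39
L (Player 1): max(65, 76, 62) = 76
J (Player 2): min(39, 76, 47) = 39
Root (Player 1): max(70, 63, 39) = 70
Player 1 picks the child with the highest value: B (value 70).

B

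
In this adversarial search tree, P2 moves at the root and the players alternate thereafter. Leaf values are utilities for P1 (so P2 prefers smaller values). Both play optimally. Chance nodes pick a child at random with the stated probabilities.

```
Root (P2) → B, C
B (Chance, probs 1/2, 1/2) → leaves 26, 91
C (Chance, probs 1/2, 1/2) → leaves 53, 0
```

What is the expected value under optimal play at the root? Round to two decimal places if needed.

26.5

B (Chance): 1/2·26 + 1/2·91 = 58.5
C (Chance): 1/2·53 + 1/2·0 = 26.5
Root (P2): min(58.5, 26.5) = 26.5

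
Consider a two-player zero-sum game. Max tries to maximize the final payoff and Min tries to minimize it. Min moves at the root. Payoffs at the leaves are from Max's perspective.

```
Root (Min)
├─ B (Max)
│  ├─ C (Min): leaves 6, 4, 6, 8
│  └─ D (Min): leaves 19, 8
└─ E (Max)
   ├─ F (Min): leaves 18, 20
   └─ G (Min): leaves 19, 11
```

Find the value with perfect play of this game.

C (Min): min(6, 4, 6, 8) = 4
D (Min): min(19, 8) = 8
B (Max): max(4, 8) = 8
F (Min): min(18, 20) = 18
G (Min): min(19, 11) = 11
E (Max): max(18, 11) = 18
Root (Min): min(8, 18) = 8

8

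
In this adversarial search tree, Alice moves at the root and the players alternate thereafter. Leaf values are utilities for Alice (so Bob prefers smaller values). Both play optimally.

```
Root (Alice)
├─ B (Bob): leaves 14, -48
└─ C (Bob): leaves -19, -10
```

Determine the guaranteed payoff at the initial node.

-19

B (Bob): min(14, -48) = -48
C (Bob): min(-19, -10) = -19
Root (Alice): max(-48, -19) = -19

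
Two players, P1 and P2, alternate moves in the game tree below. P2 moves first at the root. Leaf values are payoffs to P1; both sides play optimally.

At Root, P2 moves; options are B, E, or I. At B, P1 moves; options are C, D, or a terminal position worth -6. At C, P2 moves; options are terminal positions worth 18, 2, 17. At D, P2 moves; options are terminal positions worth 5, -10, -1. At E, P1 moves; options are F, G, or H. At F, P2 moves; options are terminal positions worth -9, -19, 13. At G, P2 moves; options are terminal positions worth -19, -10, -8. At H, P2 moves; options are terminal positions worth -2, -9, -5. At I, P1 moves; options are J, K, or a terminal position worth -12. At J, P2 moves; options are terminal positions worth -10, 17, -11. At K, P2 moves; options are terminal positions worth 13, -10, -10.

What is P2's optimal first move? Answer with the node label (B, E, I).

I

C (P2): min(18, 2, 17) = 2
D (P2): min(5, -10, -1) = -10
B (P1): max(2, -10, -6) = 2
F (P2): min(-9, -19, 13) = -19
G (P2): min(-19, -10, -8) = -19
H (P2): min(-2, -9, -5) = -9
E (P1): max(-19, -19, -9) = -9
J (P2): min(-10, 17, -11) = -11
K (P2): min(13, -10, -10) = -10
I (P1): max(-11, -10, -12) = -10
Root (P2): min(2, -9, -10) = -10
P2 picks the child with the lowest value: I (value -10).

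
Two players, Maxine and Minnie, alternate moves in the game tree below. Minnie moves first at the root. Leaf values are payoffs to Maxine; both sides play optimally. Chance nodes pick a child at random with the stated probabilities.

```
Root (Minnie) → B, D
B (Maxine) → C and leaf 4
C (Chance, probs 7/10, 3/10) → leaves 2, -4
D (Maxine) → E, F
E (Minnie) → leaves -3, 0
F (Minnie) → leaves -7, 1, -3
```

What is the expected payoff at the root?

C (Chance): 7/10·2 + 3/10·-4 = 0.2
B (Maxine): max(0.2, 4) = 4
E (Minnie): min(-3, 0) = -3
F (Minnie): min(-7, 1, -3) = -7
D (Maxine): max(-3, -7) = -3
Root (Minnie): min(4, -3) = -3

-3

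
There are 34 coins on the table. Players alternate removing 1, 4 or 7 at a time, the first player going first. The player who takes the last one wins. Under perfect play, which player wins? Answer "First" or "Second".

Second

i:   0  1  2  3  4  5  6  7  8  9 10 11 12 13 14 15 16 17 18 19 20 21 22 23 24 25 26 27 28 29 30 31 32 33 34
     L  W  L  W  W  L  W  W  L  W  L  W  W  L  W  W  L  W  L  W  W  L  W  W  L  W  L  W  W  L  W  W  L  W  L
Position 34 is L, so the second player wins.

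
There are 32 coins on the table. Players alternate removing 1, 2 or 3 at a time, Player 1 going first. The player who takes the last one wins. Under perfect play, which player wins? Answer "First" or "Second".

Second

Compute winning (W) and losing (L) positions by backward induction:
i:   0  1  2  3  4  5  6  7  8  9 10 11 12 13 14 15 16 17 18 19 20 21 22 23 24 25 26 27 28 29 30 31 32
     L  W  W  W  L  W  W  W  L  W  W  W  L  W  W  W  L  W  W  W  L  W  W  W  L  W  W  W  L  W  W  W  L
Position 32 is L, so the second player wins.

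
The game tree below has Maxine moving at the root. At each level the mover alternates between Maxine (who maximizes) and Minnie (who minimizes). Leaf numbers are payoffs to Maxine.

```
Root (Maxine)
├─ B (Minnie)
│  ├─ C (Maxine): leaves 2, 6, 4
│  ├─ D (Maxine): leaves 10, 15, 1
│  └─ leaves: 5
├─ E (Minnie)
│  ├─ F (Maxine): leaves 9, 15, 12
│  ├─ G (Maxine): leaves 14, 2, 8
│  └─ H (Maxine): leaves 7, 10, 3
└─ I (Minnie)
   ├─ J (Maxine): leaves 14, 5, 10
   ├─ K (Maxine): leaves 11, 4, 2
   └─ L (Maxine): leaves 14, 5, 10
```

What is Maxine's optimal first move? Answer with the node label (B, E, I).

C (Maxine): max(2, 6, 4) = 6
D (Maxine): max(10, 15, 1) = 15
B (Minnie): min(6, 15, 5) = 5
F (Maxine): max(9, 15, 12) = 15
G (Maxine): max(14, 2, 8) = 14
H (Maxine): max(7, 10, 3) = 10
E (Minnie): min(15, 14, 10) = 10
J (Maxine): max(14, 5, 10) = 14
K (Maxine): max(11, 4, 2) = 11
L (Maxine): max(14, 5, 10) = 14
I (Minnie): min(14, 11, 14) = 11
Root (Maxine): max(5, 10, 11) = 11
Maxine picks the child with the highest value: I (value 11).

I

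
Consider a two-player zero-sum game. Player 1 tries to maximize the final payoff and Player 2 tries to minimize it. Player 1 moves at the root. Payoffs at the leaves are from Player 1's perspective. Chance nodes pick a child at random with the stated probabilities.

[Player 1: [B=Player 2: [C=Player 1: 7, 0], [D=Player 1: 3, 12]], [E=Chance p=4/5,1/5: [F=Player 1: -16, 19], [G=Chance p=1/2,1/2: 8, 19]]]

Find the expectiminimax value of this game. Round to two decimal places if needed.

C (Player 1): max(7, 0) = 7
D (Player 1): max(3, 12) = 12
B (Player 2): min(7, 12) = 7
F (Player 1): max(-16, 19) = 19
G (Chance): 1/2·8 + 1/2·19 = 13.5
E (Chance): 4/5·19 + 1/5·13.5 = 17.9
Root (Player 1): max(7, 17.9) = 17.9

17.9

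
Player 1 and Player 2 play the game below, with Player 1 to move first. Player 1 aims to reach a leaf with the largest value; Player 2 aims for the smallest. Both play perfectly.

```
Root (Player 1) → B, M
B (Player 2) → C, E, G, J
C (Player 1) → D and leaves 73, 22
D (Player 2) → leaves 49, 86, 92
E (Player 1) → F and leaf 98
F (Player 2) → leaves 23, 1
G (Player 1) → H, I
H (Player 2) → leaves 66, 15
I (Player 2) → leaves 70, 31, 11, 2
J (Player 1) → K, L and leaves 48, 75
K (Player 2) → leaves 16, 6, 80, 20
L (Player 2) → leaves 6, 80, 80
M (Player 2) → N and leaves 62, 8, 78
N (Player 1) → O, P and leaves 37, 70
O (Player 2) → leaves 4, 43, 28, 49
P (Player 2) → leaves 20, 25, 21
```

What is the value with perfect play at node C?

73

D: min(49, 86, 92) = 49
C: max(49, 73, 22) = 73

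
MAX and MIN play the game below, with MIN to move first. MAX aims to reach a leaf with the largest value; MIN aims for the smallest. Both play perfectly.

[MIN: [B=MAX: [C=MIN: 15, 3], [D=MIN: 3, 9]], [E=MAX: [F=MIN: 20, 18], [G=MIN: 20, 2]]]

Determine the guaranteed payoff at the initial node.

C (MIN): min(15, 3) = 3
D (MIN): min(3, 9) = 3
B (MAX): max(3, 3) = 3
F (MIN): min(20, 18) = 18
G (MIN): min(20, 2) = 2
E (MAX): max(18, 2) = 18
Root (MIN): min(3, 18) = 3

3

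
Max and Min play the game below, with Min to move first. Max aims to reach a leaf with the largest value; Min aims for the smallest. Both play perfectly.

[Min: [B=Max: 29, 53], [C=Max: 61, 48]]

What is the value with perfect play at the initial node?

B (Max): max(29, 53) = 53
C (Max): max(61, 48) = 61
Root (Min): min(53, 61) = 53

53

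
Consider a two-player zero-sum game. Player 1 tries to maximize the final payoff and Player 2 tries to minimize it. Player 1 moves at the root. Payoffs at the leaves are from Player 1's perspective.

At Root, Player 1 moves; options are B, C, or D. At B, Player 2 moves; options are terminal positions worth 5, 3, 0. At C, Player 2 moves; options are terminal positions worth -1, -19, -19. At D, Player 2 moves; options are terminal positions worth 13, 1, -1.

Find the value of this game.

B (Player 2): min(5, 3, 0) = 0
C (Player 2): min(-1, -19, -19) = -19
D (Player 2): min(13, 1, -1) = -1
Root (Player 1): max(0, -19, -1) = 0

0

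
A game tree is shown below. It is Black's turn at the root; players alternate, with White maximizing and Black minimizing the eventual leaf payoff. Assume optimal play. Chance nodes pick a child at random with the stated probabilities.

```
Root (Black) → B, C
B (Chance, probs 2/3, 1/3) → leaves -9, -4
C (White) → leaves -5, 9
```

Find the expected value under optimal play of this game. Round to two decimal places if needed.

-7.33

B (Chance): 2/3·-9 + 1/3·-4 = -7.33
C (White): max(-5, 9) = 9
Root (Black): min(-7.33, 9) = -7.33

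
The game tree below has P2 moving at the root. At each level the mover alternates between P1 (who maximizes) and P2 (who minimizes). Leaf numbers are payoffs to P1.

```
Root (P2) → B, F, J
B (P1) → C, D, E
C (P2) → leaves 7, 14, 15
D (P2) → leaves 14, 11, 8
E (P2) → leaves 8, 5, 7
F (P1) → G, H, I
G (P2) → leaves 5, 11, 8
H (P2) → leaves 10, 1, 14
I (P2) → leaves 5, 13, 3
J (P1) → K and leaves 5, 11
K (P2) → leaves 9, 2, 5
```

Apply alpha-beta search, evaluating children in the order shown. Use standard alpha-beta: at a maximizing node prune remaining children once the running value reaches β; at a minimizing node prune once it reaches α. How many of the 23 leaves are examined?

17

C [α=-∞,β=+∞]: v=7
D [α=7,β=+∞]: v=8
E [α=8,β=+∞]: v=8 after child 1 ≤ α → α-cutoff, skip 2
B [α=-∞,β=+∞]: v=8
G [α=-∞,β=8]: v=5
H [α=5,β=8]: v=1 after child 2 ≤ α → α-cutoff, skip 1
I [α=5,β=8]: v=5 after child 1 ≤ α → α-cutoff, skip 2
F [α=-∞,β=8]: v=5
K [α=-∞,β=5]: v=2
J [α=-∞,β=5]: v=5 after child 2 ≥ β → β-cutoff, skip 1
Root [α=-∞,β=+∞]: v=5
Leaves evaluated: 17 of 23.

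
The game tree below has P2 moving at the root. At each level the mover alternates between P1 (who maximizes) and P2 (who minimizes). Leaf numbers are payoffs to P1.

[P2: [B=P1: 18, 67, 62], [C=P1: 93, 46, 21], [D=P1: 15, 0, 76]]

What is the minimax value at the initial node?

67

B (P1): max(18, 67, 62) = 67
C (P1): max(93, 46, 21) = 93
D (P1): max(15, 0, 76) = 76
Root (P2): min(67, 93, 76) = 67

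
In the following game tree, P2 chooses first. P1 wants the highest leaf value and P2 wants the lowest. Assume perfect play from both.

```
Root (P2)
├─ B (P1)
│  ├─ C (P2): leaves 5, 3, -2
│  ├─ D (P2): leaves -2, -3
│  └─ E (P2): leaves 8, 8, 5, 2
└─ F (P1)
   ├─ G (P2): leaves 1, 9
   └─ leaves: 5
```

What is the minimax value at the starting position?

2

C (P2): min(5, 3, -2) = -2
D (P2): min(-2, -3) = -3
E (P2): min(8, 8, 5, 2) = 2
B (P1): max(-2, -3, 2) = 2
G (P2): min(1, 9) = 1
F (P1): max(1, 5) = 5
Root (P2): min(2, 5) = 2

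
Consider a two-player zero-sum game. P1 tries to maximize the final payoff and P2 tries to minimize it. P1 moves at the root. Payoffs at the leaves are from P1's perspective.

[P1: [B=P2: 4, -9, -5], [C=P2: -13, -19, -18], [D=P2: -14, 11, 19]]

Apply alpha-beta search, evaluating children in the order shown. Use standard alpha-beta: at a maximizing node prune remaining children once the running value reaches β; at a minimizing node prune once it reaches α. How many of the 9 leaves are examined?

B [α=-∞,β=+∞]: v=-9
C [α=-9,β=+∞]: v=-13 after child 1 ≤ α → α-cutoff, skip 2
D [α=-9,β=+∞]: v=-14 after child 1 ≤ α → α-cutoff, skip 2
Root [α=-∞,β=+∞]: v=-9
Leaves evaluated: 5 of 9.

5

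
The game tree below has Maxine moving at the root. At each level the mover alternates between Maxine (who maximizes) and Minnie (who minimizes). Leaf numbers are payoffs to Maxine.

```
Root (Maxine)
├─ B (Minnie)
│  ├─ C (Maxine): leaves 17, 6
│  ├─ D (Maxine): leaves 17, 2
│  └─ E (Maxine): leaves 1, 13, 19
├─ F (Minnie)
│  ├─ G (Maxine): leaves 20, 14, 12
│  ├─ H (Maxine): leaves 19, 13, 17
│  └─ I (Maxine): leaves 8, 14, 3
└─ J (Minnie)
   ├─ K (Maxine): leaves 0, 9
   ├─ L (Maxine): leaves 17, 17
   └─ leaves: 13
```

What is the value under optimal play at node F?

14

G: max(20, 14, 12) = 20
H: max(19, 13, 17) = 19
I: max(8, 14, 3) = 14
F: min(20, 19, 14) = 14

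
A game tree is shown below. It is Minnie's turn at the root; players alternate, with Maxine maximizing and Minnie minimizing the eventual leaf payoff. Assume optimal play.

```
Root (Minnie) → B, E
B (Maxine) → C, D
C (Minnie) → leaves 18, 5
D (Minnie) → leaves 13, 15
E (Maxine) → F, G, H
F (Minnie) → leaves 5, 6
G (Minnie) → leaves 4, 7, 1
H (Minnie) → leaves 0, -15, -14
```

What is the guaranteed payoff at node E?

F: min(5, 6) = 5
G: min(4, 7, 1) = 1
H: min(0, -15, -14) = -15
E: max(5, 1, -15) = 5

5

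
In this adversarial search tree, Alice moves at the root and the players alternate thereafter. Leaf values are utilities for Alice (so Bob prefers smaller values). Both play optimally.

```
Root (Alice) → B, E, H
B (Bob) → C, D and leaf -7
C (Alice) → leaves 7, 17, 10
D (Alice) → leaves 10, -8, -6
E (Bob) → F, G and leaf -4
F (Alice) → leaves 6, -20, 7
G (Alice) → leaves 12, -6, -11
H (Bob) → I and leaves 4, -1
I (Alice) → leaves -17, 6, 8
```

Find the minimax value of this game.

C (Alice): max(7, 17, 10) = 17
D (Alice): max(10, -8, -6) = 10
B (Bob): min(17, 10, -7) = -7
F (Alice): max(6, -20, 7) = 7
G (Alice): max(12, -6, -11) = 12
E (Bob): min(7, 12, -4) = -4
I (Alice): max(-17, 6, 8) = 8
H (Bob): min(8, 4, -1) = -1
Root (Alice): max(-7, -4, -1) = -1

-1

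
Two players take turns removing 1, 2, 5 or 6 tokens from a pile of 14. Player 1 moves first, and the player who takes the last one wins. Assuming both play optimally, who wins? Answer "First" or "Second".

i:   0  1  2  3  4  5  6  7  8  9 10 11 12 13 14
     L  W  W  L  W  W  W  L  W  W  L  W  W  W  L
Position 14 is L, so the second player wins.

Second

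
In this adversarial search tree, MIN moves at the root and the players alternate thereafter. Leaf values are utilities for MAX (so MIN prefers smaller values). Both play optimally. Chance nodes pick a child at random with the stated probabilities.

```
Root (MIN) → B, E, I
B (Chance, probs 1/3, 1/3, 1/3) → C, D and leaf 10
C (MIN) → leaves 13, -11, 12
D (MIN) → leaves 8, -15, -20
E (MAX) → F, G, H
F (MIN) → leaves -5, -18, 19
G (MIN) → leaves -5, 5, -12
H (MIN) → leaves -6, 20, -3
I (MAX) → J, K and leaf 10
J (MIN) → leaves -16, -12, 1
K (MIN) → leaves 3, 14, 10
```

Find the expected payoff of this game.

C (MIN): min(13, -11, 12) = -11
D (MIN): min(8, -15, -20) = -20
B (Chance): 1/3·-11 + 1/3·-20 + 1/3·10 = -7
F (MIN): min(-5, -18, 19) = -18
G (MIN): min(-5, 5, -12) = -12
H (MIN): min(-6, 20, -3) = -6
E (MAX): max(-18, -12, -6) = -6
J (MIN): min(-16, -12, 1) = -16
K (MIN): min(3, 14, 10) = 3
I (MAX): max(-16, 3, 10) = 10
Root (MIN): min(-7, -6, 10) = -7

-7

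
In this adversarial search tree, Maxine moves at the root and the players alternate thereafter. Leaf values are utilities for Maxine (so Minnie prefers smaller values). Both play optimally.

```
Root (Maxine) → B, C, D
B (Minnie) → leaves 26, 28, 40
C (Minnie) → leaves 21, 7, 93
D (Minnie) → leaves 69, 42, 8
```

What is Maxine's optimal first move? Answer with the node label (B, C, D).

B

B (Minnie): min(26, 28, 40) = 26
C (Minnie): min(21, 7, 93) = 7
D (Minnie): min(69, 42, 8) = 8
Root (Maxine): max(26, 7, 8) = 26
Maxine picks the child with the highest value: B (value 26).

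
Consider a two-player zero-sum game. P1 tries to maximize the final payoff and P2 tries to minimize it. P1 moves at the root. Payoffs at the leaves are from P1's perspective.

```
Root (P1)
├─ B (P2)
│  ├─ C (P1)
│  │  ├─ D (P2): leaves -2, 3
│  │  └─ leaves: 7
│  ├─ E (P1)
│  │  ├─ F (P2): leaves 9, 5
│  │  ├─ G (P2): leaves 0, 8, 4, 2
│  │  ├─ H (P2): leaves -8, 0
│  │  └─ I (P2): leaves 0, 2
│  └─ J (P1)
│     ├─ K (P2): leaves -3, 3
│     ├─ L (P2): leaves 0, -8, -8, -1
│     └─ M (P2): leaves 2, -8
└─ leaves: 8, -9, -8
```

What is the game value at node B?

-3

D: min(-2, 3) = -2
C: max(-2, 7) = 7
F: min(9, 5) = 5
G: min(0, 8, 4, 2) = 0
H: min(-8, 0) = -8
I: min(0, 2) = 0
E: max(5, 0, -8, 0) = 5
K: min(-3, 3) = -3
L: min(0, -8, -8, -1) = -8
M: min(2, -8) = -8
J: max(-3, -8, -8) = -3
B: min(7, 5, -3) = -3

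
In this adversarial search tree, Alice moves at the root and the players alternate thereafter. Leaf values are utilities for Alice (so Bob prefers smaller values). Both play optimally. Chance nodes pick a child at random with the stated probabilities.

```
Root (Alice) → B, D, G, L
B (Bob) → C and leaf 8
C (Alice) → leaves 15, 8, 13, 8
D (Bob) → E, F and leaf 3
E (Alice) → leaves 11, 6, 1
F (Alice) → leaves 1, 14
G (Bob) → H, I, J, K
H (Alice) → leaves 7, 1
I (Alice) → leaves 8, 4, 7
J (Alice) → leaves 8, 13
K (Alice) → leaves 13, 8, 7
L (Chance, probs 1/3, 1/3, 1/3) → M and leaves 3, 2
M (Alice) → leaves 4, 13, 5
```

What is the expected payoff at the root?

C (Alice): max(15, 8, 13, 8) = 15
B (Bob): min(15, 8) = 8
E (Alice): max(11, 6, 1) = 11
F (Alice): max(1, 14) = 14
D (Bob): min(11, 14, 3) = 3
H (Alice): max(7, 1) = 7
I (Alice): max(8, 4, 7) = 8
J (Alice): max(8, 13) = 13
K (Alice): max(13, 8, 7) = 13
G (Bob): min(7, 8, 13, 13) = 7
M (Alice): max(4, 13, 5) = 13
L (Chance): 1/3·13 + 1/3·3 + 1/3·2 = 6
Root (Alice): max(8, 3, 7, 6) = 8

8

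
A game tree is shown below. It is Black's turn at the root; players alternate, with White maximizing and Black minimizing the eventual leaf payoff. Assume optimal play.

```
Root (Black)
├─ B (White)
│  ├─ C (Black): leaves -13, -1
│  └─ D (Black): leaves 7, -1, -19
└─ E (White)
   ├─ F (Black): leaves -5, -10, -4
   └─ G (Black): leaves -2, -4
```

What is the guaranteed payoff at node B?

-13

C: min(-13, -1) = -13
D: min(7, -1, -19) = -19
B: max(-13, -19) = -13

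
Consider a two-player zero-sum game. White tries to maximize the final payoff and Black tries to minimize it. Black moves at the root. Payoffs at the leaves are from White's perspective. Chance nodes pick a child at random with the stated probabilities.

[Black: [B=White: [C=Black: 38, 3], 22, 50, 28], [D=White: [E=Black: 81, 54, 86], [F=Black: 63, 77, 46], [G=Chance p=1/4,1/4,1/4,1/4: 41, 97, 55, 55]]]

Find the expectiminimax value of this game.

50

C (Black): min(38, 3) = 3
B (White): max(3, 22, 50, 28) = 50
E (Black): min(81, 54, 86) = 54
F (Black): min(63, 77, 46) = 46
G (Chance): 1/4·41 + 1/4·97 + 1/4·55 + 1/4·55 = 62
D (White): max(54, 46, 62) = 62
Root (Black): min(50, 62) = 50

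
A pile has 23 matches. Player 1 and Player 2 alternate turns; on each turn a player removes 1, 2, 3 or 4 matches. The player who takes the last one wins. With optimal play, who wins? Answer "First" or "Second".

First

Mark each pile size as W (mover wins) or L (mover loses):
i:   0  1  2  3  4  5  6  7  8  9 10 11 12 13 14 15 16 17 18 19 20 21 22 23
     L  W  W  W  W  L  W  W  W  W  L  W  W  W  W  L  W  W  W  W  L  W  W  W
Position 23 is W, so the first player wins.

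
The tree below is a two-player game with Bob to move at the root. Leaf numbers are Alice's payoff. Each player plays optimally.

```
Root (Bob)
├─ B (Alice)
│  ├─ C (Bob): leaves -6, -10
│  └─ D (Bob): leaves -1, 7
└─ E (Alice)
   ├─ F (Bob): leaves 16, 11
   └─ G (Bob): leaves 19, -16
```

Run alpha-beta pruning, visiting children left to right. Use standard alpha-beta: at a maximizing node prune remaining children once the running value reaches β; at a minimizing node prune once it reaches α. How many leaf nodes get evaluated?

C [α=-∞,β=+∞]: v=-10
D [α=-10,β=+∞]: v=-1
B [α=-∞,β=+∞]: v=-1
F [α=-∞,β=-1]: v=11
E [α=-∞,β=-1]: v=11 after child 1 ≥ β → β-cutoff, skip 1
Root [α=-∞,β=+∞]: v=-1
Leaves evaluated: 6 of 8.

6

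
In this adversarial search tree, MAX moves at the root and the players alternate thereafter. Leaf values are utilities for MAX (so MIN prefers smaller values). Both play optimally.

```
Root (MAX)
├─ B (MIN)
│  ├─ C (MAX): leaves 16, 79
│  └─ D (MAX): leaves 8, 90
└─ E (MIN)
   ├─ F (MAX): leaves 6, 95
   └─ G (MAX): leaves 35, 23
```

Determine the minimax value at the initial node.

C (MAX): max(16, 79) = 79
D (MAX): max(8, 90) = 90
B (MIN): min(79, 90) = 79
F (MAX): max(6, 95) = 95
G (MAX): max(35, 23) = 35
E (MIN): min(95, 35) = 35
Root (MAX): max(79, 35) = 79

79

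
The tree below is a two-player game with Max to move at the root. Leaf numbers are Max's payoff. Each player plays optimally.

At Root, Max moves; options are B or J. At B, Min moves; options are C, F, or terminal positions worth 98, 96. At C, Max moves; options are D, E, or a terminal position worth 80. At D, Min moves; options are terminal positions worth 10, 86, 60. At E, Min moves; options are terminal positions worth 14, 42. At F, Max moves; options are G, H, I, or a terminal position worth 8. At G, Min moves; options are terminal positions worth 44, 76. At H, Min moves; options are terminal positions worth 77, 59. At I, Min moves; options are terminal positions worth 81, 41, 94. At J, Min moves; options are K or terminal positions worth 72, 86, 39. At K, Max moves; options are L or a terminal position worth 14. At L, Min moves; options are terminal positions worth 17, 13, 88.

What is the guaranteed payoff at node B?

59

D: min(10, 86, 60) = 10
E: min(14, 42) = 14
C: max(10, 14, 80) = 80
G: min(44, 76) = 44
H: min(77, 59) = 59
I: min(81, 41, 94) = 41
F: max(44, 59, 41, 8) = 59
B: min(80, 59, 98, 96) = 59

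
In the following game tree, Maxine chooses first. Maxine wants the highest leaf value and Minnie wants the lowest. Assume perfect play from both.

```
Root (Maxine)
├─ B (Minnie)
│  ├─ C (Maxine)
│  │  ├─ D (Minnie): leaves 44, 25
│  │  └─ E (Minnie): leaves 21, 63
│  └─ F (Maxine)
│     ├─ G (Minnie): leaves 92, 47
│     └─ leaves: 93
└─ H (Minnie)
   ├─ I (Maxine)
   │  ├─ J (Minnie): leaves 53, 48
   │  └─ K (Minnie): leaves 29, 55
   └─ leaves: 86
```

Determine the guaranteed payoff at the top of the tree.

D (Minnie): min(44, 25) = 25
E (Minnie): min(21, 63) = 21
C (Maxine): max(25, 21) = 25
G (Minnie): min(92, 47) = 47
F (Maxine): max(47, 93) = 93
B (Minnie): min(25, 93) = 25
J (Minnie): min(53, 48) = 48
K (Minnie): min(29, 55) = 29
I (Maxine): max(48, 29) = 48
H (Minnie): min(48, 86) = 48
Root (Maxine): max(25, 48) = 48

48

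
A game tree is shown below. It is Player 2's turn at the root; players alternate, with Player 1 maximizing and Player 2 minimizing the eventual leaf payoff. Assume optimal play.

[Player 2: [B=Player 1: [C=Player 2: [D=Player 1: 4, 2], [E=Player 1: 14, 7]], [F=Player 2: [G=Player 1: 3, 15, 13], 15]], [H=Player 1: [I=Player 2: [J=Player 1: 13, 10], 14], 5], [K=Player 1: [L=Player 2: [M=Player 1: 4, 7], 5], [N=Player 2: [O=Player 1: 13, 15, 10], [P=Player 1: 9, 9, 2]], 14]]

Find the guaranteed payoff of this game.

D (Player 1): max(4, 2) = 4
E (Player 1): max(14, 7) = 14
C (Player 2): min(4, 14) = 4
G (Player 1): max(3, 15, 13) = 15
F (Player 2): min(15, 15) = 15
B (Player 1): max(4, 15) = 15
J (Player 1): max(13, 10) = 13
I (Player 2): min(13, 14) = 13
H (Player 1): max(13, 5) = 13
M (Player 1): max(4, 7) = 7
L (Player 2): min(7, 5) = 5
O (Player 1): max(13, 15, 10) = 15
P (Player 1): max(9, 9, 2) = 9
N (Player 2): min(15, 9) = 9
K (Player 1): max(5, 9, 14) = 14
Root (Player 2): min(15, 13, 14) = 13

13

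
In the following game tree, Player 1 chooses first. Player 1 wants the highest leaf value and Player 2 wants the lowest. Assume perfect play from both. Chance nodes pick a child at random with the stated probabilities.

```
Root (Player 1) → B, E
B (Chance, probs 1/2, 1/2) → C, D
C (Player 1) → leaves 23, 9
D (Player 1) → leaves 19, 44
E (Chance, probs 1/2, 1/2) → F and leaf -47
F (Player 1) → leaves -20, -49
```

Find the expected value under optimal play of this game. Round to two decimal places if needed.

C (Player 1): max(23, 9) = 23
D (Player 1): max(19, 44) = 44
B (Chance): 1/2·23 + 1/2·44 = 33.5
F (Player 1): max(-20, -49) = -20
E (Chance): 1/2·-20 + 1/2·-47 = -33.5
Root (Player 1): max(33.5, -33.5) = 33.5

33.5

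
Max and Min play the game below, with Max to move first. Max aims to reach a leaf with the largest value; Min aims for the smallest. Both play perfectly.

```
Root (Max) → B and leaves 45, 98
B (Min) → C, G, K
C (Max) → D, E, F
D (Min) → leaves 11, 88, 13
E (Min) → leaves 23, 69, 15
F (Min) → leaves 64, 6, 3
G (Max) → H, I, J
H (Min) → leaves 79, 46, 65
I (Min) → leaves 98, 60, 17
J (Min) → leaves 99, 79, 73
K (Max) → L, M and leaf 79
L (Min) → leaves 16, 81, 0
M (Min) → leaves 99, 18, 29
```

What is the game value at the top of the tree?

98

D (Min): min(11, 88, 13) = 11
E (Min): min(23, 69, 15) = 15
F (Min): min(64, 6, 3) = 3
C (Max): max(11, 15, 3) = 15
H (Min): min(79, 46, 65) = 46
I (Min): min(98, 60, 17) = 17
J (Min): min(99, 79, 73) = 73
G (Max): max(46, 17, 73) = 73
L (Min): min(16, 81, 0) = 0
M (Min): min(99, 18, 29) = 18
K (Max): max(0, 18, 79) = 79
B (Min): min(15, 73, 79) = 15
Root (Max): max(15, 45, 98) = 98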